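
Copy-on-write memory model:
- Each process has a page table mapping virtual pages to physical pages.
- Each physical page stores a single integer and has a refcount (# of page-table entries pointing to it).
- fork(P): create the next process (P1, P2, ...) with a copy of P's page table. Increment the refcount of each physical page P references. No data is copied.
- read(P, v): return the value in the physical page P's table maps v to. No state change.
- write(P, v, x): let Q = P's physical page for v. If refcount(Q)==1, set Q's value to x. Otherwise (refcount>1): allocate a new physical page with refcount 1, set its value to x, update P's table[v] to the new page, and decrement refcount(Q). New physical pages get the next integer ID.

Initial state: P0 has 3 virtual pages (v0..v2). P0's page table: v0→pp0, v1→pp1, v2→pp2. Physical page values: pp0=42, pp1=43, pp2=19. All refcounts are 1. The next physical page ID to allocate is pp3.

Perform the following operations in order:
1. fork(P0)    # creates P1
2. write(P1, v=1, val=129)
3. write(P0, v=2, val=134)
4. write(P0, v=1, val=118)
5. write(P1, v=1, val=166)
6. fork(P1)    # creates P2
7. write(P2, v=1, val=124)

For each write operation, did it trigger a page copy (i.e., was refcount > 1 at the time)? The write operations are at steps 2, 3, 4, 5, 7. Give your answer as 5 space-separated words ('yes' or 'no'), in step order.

Op 1: fork(P0) -> P1. 3 ppages; refcounts: pp0:2 pp1:2 pp2:2
Op 2: write(P1, v1, 129). refcount(pp1)=2>1 -> COPY to pp3. 4 ppages; refcounts: pp0:2 pp1:1 pp2:2 pp3:1
Op 3: write(P0, v2, 134). refcount(pp2)=2>1 -> COPY to pp4. 5 ppages; refcounts: pp0:2 pp1:1 pp2:1 pp3:1 pp4:1
Op 4: write(P0, v1, 118). refcount(pp1)=1 -> write in place. 5 ppages; refcounts: pp0:2 pp1:1 pp2:1 pp3:1 pp4:1
Op 5: write(P1, v1, 166). refcount(pp3)=1 -> write in place. 5 ppages; refcounts: pp0:2 pp1:1 pp2:1 pp3:1 pp4:1
Op 6: fork(P1) -> P2. 5 ppages; refcounts: pp0:3 pp1:1 pp2:2 pp3:2 pp4:1
Op 7: write(P2, v1, 124). refcount(pp3)=2>1 -> COPY to pp5. 6 ppages; refcounts: pp0:3 pp1:1 pp2:2 pp3:1 pp4:1 pp5:1

yes yes no no yes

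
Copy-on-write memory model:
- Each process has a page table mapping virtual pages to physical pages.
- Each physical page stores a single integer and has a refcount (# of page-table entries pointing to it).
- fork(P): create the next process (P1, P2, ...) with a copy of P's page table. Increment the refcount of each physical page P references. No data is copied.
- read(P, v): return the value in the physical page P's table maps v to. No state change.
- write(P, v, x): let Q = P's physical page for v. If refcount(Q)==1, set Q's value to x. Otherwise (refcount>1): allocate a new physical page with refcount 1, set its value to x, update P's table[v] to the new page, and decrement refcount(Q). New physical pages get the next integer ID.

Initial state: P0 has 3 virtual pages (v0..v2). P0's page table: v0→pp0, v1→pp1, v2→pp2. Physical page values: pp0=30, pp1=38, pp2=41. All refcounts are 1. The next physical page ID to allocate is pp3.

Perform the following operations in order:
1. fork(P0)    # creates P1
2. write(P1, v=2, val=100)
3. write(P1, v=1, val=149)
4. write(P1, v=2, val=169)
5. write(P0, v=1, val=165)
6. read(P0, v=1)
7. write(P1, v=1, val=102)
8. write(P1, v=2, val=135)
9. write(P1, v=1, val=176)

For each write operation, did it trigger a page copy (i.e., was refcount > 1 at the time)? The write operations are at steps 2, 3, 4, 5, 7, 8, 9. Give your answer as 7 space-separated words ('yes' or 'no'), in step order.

Op 1: fork(P0) -> P1. 3 ppages; refcounts: pp0:2 pp1:2 pp2:2
Op 2: write(P1, v2, 100). refcount(pp2)=2>1 -> COPY to pp3. 4 ppages; refcounts: pp0:2 pp1:2 pp2:1 pp3:1
Op 3: write(P1, v1, 149). refcount(pp1)=2>1 -> COPY to pp4. 5 ppages; refcounts: pp0:2 pp1:1 pp2:1 pp3:1 pp4:1
Op 4: write(P1, v2, 169). refcount(pp3)=1 -> write in place. 5 ppages; refcounts: pp0:2 pp1:1 pp2:1 pp3:1 pp4:1
Op 5: write(P0, v1, 165). refcount(pp1)=1 -> write in place. 5 ppages; refcounts: pp0:2 pp1:1 pp2:1 pp3:1 pp4:1
Op 6: read(P0, v1) -> 165. No state change.
Op 7: write(P1, v1, 102). refcount(pp4)=1 -> write in place. 5 ppages; refcounts: pp0:2 pp1:1 pp2:1 pp3:1 pp4:1
Op 8: write(P1, v2, 135). refcount(pp3)=1 -> write in place. 5 ppages; refcounts: pp0:2 pp1:1 pp2:1 pp3:1 pp4:1
Op 9: write(P1, v1, 176). refcount(pp4)=1 -> write in place. 5 ppages; refcounts: pp0:2 pp1:1 pp2:1 pp3:1 pp4:1

yes yes no no no no no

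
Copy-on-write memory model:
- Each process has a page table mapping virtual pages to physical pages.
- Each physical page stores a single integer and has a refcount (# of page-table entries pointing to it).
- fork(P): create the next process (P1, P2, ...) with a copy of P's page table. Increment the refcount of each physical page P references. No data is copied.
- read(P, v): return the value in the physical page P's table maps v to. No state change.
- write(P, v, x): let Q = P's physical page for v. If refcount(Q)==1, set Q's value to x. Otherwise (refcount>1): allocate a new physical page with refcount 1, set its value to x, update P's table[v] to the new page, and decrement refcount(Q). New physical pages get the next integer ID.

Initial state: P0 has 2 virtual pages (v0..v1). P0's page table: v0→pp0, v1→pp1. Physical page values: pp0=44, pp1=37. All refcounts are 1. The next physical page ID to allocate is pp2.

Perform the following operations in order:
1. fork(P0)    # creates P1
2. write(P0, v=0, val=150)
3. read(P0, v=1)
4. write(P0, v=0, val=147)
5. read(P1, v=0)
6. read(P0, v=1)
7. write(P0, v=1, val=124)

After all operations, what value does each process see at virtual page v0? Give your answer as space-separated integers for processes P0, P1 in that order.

Answer: 147 44

Derivation:
Op 1: fork(P0) -> P1. 2 ppages; refcounts: pp0:2 pp1:2
Op 2: write(P0, v0, 150). refcount(pp0)=2>1 -> COPY to pp2. 3 ppages; refcounts: pp0:1 pp1:2 pp2:1
Op 3: read(P0, v1) -> 37. No state change.
Op 4: write(P0, v0, 147). refcount(pp2)=1 -> write in place. 3 ppages; refcounts: pp0:1 pp1:2 pp2:1
Op 5: read(P1, v0) -> 44. No state change.
Op 6: read(P0, v1) -> 37. No state change.
Op 7: write(P0, v1, 124). refcount(pp1)=2>1 -> COPY to pp3. 4 ppages; refcounts: pp0:1 pp1:1 pp2:1 pp3:1
P0: v0 -> pp2 = 147
P1: v0 -> pp0 = 44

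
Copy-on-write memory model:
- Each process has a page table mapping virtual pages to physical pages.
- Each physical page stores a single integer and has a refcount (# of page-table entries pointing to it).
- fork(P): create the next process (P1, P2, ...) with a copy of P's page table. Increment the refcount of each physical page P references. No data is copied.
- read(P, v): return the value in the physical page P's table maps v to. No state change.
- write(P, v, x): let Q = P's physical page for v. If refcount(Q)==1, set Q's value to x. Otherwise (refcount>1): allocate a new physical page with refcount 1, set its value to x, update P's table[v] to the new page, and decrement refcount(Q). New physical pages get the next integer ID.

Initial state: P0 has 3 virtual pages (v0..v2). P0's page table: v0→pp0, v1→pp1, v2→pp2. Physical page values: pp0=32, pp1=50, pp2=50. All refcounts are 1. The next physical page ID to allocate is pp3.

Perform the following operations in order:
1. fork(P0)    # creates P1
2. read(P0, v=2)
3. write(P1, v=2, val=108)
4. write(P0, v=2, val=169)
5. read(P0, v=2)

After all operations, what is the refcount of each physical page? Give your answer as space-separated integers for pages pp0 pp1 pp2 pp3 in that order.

Answer: 2 2 1 1

Derivation:
Op 1: fork(P0) -> P1. 3 ppages; refcounts: pp0:2 pp1:2 pp2:2
Op 2: read(P0, v2) -> 50. No state change.
Op 3: write(P1, v2, 108). refcount(pp2)=2>1 -> COPY to pp3. 4 ppages; refcounts: pp0:2 pp1:2 pp2:1 pp3:1
Op 4: write(P0, v2, 169). refcount(pp2)=1 -> write in place. 4 ppages; refcounts: pp0:2 pp1:2 pp2:1 pp3:1
Op 5: read(P0, v2) -> 169. No state change.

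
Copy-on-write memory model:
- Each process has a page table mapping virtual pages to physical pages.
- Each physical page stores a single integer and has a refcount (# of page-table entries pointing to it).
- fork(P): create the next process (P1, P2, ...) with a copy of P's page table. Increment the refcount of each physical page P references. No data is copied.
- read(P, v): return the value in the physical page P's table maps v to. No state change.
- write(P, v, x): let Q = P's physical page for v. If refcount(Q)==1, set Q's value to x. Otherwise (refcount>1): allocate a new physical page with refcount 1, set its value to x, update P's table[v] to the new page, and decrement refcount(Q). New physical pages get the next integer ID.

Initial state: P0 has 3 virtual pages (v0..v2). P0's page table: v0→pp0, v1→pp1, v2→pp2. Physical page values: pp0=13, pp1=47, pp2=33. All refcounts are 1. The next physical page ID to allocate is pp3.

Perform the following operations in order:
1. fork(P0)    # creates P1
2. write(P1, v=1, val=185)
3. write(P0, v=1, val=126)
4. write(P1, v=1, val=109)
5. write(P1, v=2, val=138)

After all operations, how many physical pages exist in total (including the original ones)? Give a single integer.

Answer: 5

Derivation:
Op 1: fork(P0) -> P1. 3 ppages; refcounts: pp0:2 pp1:2 pp2:2
Op 2: write(P1, v1, 185). refcount(pp1)=2>1 -> COPY to pp3. 4 ppages; refcounts: pp0:2 pp1:1 pp2:2 pp3:1
Op 3: write(P0, v1, 126). refcount(pp1)=1 -> write in place. 4 ppages; refcounts: pp0:2 pp1:1 pp2:2 pp3:1
Op 4: write(P1, v1, 109). refcount(pp3)=1 -> write in place. 4 ppages; refcounts: pp0:2 pp1:1 pp2:2 pp3:1
Op 5: write(P1, v2, 138). refcount(pp2)=2>1 -> COPY to pp4. 5 ppages; refcounts: pp0:2 pp1:1 pp2:1 pp3:1 pp4:1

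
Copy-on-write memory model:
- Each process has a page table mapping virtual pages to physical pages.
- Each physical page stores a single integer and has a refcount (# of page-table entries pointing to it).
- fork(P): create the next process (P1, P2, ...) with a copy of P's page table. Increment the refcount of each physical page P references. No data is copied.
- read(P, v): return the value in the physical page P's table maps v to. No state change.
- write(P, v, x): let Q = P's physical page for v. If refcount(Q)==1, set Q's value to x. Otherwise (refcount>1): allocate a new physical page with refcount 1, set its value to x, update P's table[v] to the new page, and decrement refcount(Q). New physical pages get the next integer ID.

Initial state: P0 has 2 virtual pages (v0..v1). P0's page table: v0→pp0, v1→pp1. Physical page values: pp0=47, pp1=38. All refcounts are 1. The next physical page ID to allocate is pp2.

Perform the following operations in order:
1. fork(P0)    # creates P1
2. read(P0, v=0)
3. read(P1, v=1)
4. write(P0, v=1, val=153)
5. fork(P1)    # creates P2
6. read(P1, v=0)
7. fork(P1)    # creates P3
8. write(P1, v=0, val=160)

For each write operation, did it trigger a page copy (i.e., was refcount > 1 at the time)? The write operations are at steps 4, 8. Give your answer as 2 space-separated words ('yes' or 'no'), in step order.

Op 1: fork(P0) -> P1. 2 ppages; refcounts: pp0:2 pp1:2
Op 2: read(P0, v0) -> 47. No state change.
Op 3: read(P1, v1) -> 38. No state change.
Op 4: write(P0, v1, 153). refcount(pp1)=2>1 -> COPY to pp2. 3 ppages; refcounts: pp0:2 pp1:1 pp2:1
Op 5: fork(P1) -> P2. 3 ppages; refcounts: pp0:3 pp1:2 pp2:1
Op 6: read(P1, v0) -> 47. No state change.
Op 7: fork(P1) -> P3. 3 ppages; refcounts: pp0:4 pp1:3 pp2:1
Op 8: write(P1, v0, 160). refcount(pp0)=4>1 -> COPY to pp3. 4 ppages; refcounts: pp0:3 pp1:3 pp2:1 pp3:1

yes yes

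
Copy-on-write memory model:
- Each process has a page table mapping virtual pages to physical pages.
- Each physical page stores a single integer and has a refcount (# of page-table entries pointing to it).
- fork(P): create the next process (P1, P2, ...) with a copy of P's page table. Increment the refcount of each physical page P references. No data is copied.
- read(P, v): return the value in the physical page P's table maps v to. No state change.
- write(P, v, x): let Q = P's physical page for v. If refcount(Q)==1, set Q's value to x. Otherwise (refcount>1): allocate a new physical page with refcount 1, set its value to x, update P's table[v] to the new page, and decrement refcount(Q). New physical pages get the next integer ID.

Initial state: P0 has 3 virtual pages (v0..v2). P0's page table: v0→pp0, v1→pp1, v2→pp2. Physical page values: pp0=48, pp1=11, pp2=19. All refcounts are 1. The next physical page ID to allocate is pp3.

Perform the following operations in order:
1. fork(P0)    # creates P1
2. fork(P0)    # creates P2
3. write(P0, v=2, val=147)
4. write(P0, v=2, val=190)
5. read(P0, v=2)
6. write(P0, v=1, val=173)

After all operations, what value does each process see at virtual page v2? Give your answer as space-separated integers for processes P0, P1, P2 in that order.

Answer: 190 19 19

Derivation:
Op 1: fork(P0) -> P1. 3 ppages; refcounts: pp0:2 pp1:2 pp2:2
Op 2: fork(P0) -> P2. 3 ppages; refcounts: pp0:3 pp1:3 pp2:3
Op 3: write(P0, v2, 147). refcount(pp2)=3>1 -> COPY to pp3. 4 ppages; refcounts: pp0:3 pp1:3 pp2:2 pp3:1
Op 4: write(P0, v2, 190). refcount(pp3)=1 -> write in place. 4 ppages; refcounts: pp0:3 pp1:3 pp2:2 pp3:1
Op 5: read(P0, v2) -> 190. No state change.
Op 6: write(P0, v1, 173). refcount(pp1)=3>1 -> COPY to pp4. 5 ppages; refcounts: pp0:3 pp1:2 pp2:2 pp3:1 pp4:1
P0: v2 -> pp3 = 190
P1: v2 -> pp2 = 19
P2: v2 -> pp2 = 19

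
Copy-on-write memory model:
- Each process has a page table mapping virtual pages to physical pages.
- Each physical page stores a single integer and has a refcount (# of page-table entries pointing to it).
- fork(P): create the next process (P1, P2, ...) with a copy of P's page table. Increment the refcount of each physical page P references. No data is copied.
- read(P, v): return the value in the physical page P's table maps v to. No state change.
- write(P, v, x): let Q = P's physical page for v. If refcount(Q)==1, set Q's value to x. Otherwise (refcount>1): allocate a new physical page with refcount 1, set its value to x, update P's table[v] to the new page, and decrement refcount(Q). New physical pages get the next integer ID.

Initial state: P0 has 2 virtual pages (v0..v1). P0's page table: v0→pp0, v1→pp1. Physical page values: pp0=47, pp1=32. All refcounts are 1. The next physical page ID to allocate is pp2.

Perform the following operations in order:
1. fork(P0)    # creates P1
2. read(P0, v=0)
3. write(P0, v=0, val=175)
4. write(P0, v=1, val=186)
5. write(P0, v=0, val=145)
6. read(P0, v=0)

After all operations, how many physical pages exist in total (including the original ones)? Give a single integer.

Op 1: fork(P0) -> P1. 2 ppages; refcounts: pp0:2 pp1:2
Op 2: read(P0, v0) -> 47. No state change.
Op 3: write(P0, v0, 175). refcount(pp0)=2>1 -> COPY to pp2. 3 ppages; refcounts: pp0:1 pp1:2 pp2:1
Op 4: write(P0, v1, 186). refcount(pp1)=2>1 -> COPY to pp3. 4 ppages; refcounts: pp0:1 pp1:1 pp2:1 pp3:1
Op 5: write(P0, v0, 145). refcount(pp2)=1 -> write in place. 4 ppages; refcounts: pp0:1 pp1:1 pp2:1 pp3:1
Op 6: read(P0, v0) -> 145. No state change.

Answer: 4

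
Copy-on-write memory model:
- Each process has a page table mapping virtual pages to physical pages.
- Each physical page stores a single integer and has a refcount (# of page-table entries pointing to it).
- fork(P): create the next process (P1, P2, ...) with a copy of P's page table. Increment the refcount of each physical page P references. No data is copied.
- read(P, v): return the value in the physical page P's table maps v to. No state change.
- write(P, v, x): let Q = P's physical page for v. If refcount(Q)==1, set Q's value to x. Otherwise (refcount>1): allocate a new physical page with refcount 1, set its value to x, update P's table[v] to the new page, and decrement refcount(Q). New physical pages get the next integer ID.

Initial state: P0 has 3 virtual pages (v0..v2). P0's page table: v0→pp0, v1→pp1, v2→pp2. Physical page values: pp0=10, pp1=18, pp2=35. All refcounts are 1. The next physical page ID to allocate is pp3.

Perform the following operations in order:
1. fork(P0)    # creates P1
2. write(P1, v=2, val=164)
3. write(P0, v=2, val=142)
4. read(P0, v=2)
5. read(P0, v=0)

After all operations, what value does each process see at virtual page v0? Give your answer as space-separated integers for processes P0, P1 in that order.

Answer: 10 10

Derivation:
Op 1: fork(P0) -> P1. 3 ppages; refcounts: pp0:2 pp1:2 pp2:2
Op 2: write(P1, v2, 164). refcount(pp2)=2>1 -> COPY to pp3. 4 ppages; refcounts: pp0:2 pp1:2 pp2:1 pp3:1
Op 3: write(P0, v2, 142). refcount(pp2)=1 -> write in place. 4 ppages; refcounts: pp0:2 pp1:2 pp2:1 pp3:1
Op 4: read(P0, v2) -> 142. No state change.
Op 5: read(P0, v0) -> 10. No state change.
P0: v0 -> pp0 = 10
P1: v0 -> pp0 = 10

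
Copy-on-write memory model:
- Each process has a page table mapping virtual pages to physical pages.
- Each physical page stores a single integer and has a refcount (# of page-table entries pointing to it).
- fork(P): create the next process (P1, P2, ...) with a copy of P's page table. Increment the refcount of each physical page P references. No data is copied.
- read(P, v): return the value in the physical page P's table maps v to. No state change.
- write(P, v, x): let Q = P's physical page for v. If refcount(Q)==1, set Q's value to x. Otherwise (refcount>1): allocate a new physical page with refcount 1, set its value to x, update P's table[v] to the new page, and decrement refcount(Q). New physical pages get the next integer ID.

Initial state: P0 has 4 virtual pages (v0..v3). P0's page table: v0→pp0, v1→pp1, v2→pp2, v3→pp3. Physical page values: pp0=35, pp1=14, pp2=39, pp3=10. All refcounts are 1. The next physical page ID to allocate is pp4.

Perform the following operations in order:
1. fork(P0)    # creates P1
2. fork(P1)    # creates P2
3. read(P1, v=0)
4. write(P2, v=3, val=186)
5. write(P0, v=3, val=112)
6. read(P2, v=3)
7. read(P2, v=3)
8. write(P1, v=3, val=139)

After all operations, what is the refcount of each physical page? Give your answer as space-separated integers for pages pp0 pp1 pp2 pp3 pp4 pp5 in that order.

Answer: 3 3 3 1 1 1

Derivation:
Op 1: fork(P0) -> P1. 4 ppages; refcounts: pp0:2 pp1:2 pp2:2 pp3:2
Op 2: fork(P1) -> P2. 4 ppages; refcounts: pp0:3 pp1:3 pp2:3 pp3:3
Op 3: read(P1, v0) -> 35. No state change.
Op 4: write(P2, v3, 186). refcount(pp3)=3>1 -> COPY to pp4. 5 ppages; refcounts: pp0:3 pp1:3 pp2:3 pp3:2 pp4:1
Op 5: write(P0, v3, 112). refcount(pp3)=2>1 -> COPY to pp5. 6 ppages; refcounts: pp0:3 pp1:3 pp2:3 pp3:1 pp4:1 pp5:1
Op 6: read(P2, v3) -> 186. No state change.
Op 7: read(P2, v3) -> 186. No state change.
Op 8: write(P1, v3, 139). refcount(pp3)=1 -> write in place. 6 ppages; refcounts: pp0:3 pp1:3 pp2:3 pp3:1 pp4:1 pp5:1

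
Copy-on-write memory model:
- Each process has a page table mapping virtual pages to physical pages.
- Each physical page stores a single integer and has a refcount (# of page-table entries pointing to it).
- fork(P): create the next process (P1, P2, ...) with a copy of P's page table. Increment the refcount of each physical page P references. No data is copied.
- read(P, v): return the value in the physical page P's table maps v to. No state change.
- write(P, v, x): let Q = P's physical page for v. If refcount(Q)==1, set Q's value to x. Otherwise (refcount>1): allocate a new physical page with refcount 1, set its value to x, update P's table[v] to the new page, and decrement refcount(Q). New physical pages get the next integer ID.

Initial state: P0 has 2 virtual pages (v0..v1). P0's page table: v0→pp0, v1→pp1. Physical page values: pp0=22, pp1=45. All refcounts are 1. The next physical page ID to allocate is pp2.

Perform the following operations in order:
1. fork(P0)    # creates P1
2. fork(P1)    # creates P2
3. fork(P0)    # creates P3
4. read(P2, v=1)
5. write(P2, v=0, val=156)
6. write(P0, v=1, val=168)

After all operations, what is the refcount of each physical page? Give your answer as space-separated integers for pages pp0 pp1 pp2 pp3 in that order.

Answer: 3 3 1 1

Derivation:
Op 1: fork(P0) -> P1. 2 ppages; refcounts: pp0:2 pp1:2
Op 2: fork(P1) -> P2. 2 ppages; refcounts: pp0:3 pp1:3
Op 3: fork(P0) -> P3. 2 ppages; refcounts: pp0:4 pp1:4
Op 4: read(P2, v1) -> 45. No state change.
Op 5: write(P2, v0, 156). refcount(pp0)=4>1 -> COPY to pp2. 3 ppages; refcounts: pp0:3 pp1:4 pp2:1
Op 6: write(P0, v1, 168). refcount(pp1)=4>1 -> COPY to pp3. 4 ppages; refcounts: pp0:3 pp1:3 pp2:1 pp3:1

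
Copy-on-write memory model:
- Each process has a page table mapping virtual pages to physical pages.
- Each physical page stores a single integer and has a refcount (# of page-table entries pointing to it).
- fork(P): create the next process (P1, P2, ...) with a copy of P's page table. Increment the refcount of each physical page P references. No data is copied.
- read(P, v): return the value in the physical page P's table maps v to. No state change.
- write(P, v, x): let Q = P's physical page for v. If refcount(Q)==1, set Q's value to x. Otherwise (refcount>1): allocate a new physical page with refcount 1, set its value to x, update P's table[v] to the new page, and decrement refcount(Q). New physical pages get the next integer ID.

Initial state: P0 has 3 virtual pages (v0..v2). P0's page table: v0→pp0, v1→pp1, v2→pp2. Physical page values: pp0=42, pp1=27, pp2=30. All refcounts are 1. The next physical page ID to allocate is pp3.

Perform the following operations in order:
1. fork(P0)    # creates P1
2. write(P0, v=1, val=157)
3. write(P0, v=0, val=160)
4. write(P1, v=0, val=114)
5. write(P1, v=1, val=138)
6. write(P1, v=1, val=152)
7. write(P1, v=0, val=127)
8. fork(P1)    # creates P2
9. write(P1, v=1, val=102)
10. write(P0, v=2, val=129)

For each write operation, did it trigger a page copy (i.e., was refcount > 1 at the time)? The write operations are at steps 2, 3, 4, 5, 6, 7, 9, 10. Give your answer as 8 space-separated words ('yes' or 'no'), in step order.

Op 1: fork(P0) -> P1. 3 ppages; refcounts: pp0:2 pp1:2 pp2:2
Op 2: write(P0, v1, 157). refcount(pp1)=2>1 -> COPY to pp3. 4 ppages; refcounts: pp0:2 pp1:1 pp2:2 pp3:1
Op 3: write(P0, v0, 160). refcount(pp0)=2>1 -> COPY to pp4. 5 ppages; refcounts: pp0:1 pp1:1 pp2:2 pp3:1 pp4:1
Op 4: write(P1, v0, 114). refcount(pp0)=1 -> write in place. 5 ppages; refcounts: pp0:1 pp1:1 pp2:2 pp3:1 pp4:1
Op 5: write(P1, v1, 138). refcount(pp1)=1 -> write in place. 5 ppages; refcounts: pp0:1 pp1:1 pp2:2 pp3:1 pp4:1
Op 6: write(P1, v1, 152). refcount(pp1)=1 -> write in place. 5 ppages; refcounts: pp0:1 pp1:1 pp2:2 pp3:1 pp4:1
Op 7: write(P1, v0, 127). refcount(pp0)=1 -> write in place. 5 ppages; refcounts: pp0:1 pp1:1 pp2:2 pp3:1 pp4:1
Op 8: fork(P1) -> P2. 5 ppages; refcounts: pp0:2 pp1:2 pp2:3 pp3:1 pp4:1
Op 9: write(P1, v1, 102). refcount(pp1)=2>1 -> COPY to pp5. 6 ppages; refcounts: pp0:2 pp1:1 pp2:3 pp3:1 pp4:1 pp5:1
Op 10: write(P0, v2, 129). refcount(pp2)=3>1 -> COPY to pp6. 7 ppages; refcounts: pp0:2 pp1:1 pp2:2 pp3:1 pp4:1 pp5:1 pp6:1

yes yes no no no no yes yes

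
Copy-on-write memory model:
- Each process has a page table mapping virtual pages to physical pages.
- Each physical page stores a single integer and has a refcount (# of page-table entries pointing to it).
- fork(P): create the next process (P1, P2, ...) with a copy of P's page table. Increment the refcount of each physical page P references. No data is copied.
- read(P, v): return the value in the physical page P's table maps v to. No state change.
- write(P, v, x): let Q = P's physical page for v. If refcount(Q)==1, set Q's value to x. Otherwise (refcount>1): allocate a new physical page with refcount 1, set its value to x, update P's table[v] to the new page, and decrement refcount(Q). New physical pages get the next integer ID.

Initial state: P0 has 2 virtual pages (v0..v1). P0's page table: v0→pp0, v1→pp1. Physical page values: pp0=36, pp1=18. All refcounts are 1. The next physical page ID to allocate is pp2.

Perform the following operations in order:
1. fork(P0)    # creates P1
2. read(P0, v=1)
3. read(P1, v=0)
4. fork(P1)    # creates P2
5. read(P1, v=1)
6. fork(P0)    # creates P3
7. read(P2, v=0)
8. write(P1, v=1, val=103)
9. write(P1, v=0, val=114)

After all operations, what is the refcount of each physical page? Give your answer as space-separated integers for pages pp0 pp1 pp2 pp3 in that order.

Answer: 3 3 1 1

Derivation:
Op 1: fork(P0) -> P1. 2 ppages; refcounts: pp0:2 pp1:2
Op 2: read(P0, v1) -> 18. No state change.
Op 3: read(P1, v0) -> 36. No state change.
Op 4: fork(P1) -> P2. 2 ppages; refcounts: pp0:3 pp1:3
Op 5: read(P1, v1) -> 18. No state change.
Op 6: fork(P0) -> P3. 2 ppages; refcounts: pp0:4 pp1:4
Op 7: read(P2, v0) -> 36. No state change.
Op 8: write(P1, v1, 103). refcount(pp1)=4>1 -> COPY to pp2. 3 ppages; refcounts: pp0:4 pp1:3 pp2:1
Op 9: write(P1, v0, 114). refcount(pp0)=4>1 -> COPY to pp3. 4 ppages; refcounts: pp0:3 pp1:3 pp2:1 pp3:1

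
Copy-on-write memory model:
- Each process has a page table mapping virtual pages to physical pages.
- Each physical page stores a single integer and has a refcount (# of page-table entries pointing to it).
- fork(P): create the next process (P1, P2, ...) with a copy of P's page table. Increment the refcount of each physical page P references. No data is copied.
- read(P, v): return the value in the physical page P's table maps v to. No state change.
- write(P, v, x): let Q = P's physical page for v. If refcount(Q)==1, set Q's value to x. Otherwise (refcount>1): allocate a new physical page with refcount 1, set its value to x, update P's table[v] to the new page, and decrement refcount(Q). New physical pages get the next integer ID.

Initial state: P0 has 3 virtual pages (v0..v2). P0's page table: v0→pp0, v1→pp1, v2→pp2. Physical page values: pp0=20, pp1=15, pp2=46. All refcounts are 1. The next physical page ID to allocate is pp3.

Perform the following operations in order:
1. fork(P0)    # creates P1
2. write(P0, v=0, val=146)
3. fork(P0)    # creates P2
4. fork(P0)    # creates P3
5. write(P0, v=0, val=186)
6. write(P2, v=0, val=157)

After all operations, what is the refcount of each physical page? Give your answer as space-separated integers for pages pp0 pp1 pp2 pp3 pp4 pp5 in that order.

Op 1: fork(P0) -> P1. 3 ppages; refcounts: pp0:2 pp1:2 pp2:2
Op 2: write(P0, v0, 146). refcount(pp0)=2>1 -> COPY to pp3. 4 ppages; refcounts: pp0:1 pp1:2 pp2:2 pp3:1
Op 3: fork(P0) -> P2. 4 ppages; refcounts: pp0:1 pp1:3 pp2:3 pp3:2
Op 4: fork(P0) -> P3. 4 ppages; refcounts: pp0:1 pp1:4 pp2:4 pp3:3
Op 5: write(P0, v0, 186). refcount(pp3)=3>1 -> COPY to pp4. 5 ppages; refcounts: pp0:1 pp1:4 pp2:4 pp3:2 pp4:1
Op 6: write(P2, v0, 157). refcount(pp3)=2>1 -> COPY to pp5. 6 ppages; refcounts: pp0:1 pp1:4 pp2:4 pp3:1 pp4:1 pp5:1

Answer: 1 4 4 1 1 1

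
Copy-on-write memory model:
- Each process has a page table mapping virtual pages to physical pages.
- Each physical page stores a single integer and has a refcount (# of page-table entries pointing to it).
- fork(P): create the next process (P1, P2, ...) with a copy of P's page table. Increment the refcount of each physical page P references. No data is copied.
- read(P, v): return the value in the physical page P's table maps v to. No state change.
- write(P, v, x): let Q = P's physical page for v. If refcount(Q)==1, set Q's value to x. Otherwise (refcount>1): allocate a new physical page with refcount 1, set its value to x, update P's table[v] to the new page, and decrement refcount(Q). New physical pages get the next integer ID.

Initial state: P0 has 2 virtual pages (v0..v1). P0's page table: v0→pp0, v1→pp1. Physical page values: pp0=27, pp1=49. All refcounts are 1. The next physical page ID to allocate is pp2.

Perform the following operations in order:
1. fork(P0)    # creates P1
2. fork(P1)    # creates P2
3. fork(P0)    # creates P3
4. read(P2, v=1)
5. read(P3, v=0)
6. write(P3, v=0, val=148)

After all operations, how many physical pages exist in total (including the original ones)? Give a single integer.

Answer: 3

Derivation:
Op 1: fork(P0) -> P1. 2 ppages; refcounts: pp0:2 pp1:2
Op 2: fork(P1) -> P2. 2 ppages; refcounts: pp0:3 pp1:3
Op 3: fork(P0) -> P3. 2 ppages; refcounts: pp0:4 pp1:4
Op 4: read(P2, v1) -> 49. No state change.
Op 5: read(P3, v0) -> 27. No state change.
Op 6: write(P3, v0, 148). refcount(pp0)=4>1 -> COPY to pp2. 3 ppages; refcounts: pp0:3 pp1:4 pp2:1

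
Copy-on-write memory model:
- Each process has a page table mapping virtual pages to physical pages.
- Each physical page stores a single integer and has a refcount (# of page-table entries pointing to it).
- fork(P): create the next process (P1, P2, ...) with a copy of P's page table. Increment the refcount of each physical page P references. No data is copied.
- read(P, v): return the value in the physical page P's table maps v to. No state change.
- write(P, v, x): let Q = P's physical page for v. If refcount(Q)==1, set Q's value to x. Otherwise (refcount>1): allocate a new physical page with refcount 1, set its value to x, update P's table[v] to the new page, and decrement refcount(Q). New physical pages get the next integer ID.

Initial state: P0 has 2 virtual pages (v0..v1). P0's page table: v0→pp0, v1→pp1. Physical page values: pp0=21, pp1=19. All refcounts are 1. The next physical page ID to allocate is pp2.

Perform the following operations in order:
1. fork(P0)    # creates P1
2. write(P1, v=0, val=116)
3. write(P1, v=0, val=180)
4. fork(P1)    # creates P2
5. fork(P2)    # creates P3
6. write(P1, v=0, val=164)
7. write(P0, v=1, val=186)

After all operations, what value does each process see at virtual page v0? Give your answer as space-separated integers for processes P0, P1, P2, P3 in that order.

Answer: 21 164 180 180

Derivation:
Op 1: fork(P0) -> P1. 2 ppages; refcounts: pp0:2 pp1:2
Op 2: write(P1, v0, 116). refcount(pp0)=2>1 -> COPY to pp2. 3 ppages; refcounts: pp0:1 pp1:2 pp2:1
Op 3: write(P1, v0, 180). refcount(pp2)=1 -> write in place. 3 ppages; refcounts: pp0:1 pp1:2 pp2:1
Op 4: fork(P1) -> P2. 3 ppages; refcounts: pp0:1 pp1:3 pp2:2
Op 5: fork(P2) -> P3. 3 ppages; refcounts: pp0:1 pp1:4 pp2:3
Op 6: write(P1, v0, 164). refcount(pp2)=3>1 -> COPY to pp3. 4 ppages; refcounts: pp0:1 pp1:4 pp2:2 pp3:1
Op 7: write(P0, v1, 186). refcount(pp1)=4>1 -> COPY to pp4. 5 ppages; refcounts: pp0:1 pp1:3 pp2:2 pp3:1 pp4:1
P0: v0 -> pp0 = 21
P1: v0 -> pp3 = 164
P2: v0 -> pp2 = 180
P3: v0 -> pp2 = 180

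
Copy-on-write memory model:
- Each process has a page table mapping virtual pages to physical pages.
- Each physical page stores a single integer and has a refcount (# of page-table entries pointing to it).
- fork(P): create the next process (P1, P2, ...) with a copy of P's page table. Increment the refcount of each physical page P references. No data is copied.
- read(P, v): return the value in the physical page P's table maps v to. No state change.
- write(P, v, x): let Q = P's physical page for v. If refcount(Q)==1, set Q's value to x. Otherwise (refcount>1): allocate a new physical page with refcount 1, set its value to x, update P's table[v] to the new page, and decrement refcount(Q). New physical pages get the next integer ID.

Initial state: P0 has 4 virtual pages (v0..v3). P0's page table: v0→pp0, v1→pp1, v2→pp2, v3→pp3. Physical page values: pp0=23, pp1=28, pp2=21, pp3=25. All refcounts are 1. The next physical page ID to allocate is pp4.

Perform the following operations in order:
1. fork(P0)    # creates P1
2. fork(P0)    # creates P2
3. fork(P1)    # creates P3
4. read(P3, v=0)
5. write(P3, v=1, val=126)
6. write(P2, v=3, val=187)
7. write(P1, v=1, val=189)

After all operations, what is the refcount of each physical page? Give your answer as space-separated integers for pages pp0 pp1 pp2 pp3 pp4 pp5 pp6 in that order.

Op 1: fork(P0) -> P1. 4 ppages; refcounts: pp0:2 pp1:2 pp2:2 pp3:2
Op 2: fork(P0) -> P2. 4 ppages; refcounts: pp0:3 pp1:3 pp2:3 pp3:3
Op 3: fork(P1) -> P3. 4 ppages; refcounts: pp0:4 pp1:4 pp2:4 pp3:4
Op 4: read(P3, v0) -> 23. No state change.
Op 5: write(P3, v1, 126). refcount(pp1)=4>1 -> COPY to pp4. 5 ppages; refcounts: pp0:4 pp1:3 pp2:4 pp3:4 pp4:1
Op 6: write(P2, v3, 187). refcount(pp3)=4>1 -> COPY to pp5. 6 ppages; refcounts: pp0:4 pp1:3 pp2:4 pp3:3 pp4:1 pp5:1
Op 7: write(P1, v1, 189). refcount(pp1)=3>1 -> COPY to pp6. 7 ppages; refcounts: pp0:4 pp1:2 pp2:4 pp3:3 pp4:1 pp5:1 pp6:1

Answer: 4 2 4 3 1 1 1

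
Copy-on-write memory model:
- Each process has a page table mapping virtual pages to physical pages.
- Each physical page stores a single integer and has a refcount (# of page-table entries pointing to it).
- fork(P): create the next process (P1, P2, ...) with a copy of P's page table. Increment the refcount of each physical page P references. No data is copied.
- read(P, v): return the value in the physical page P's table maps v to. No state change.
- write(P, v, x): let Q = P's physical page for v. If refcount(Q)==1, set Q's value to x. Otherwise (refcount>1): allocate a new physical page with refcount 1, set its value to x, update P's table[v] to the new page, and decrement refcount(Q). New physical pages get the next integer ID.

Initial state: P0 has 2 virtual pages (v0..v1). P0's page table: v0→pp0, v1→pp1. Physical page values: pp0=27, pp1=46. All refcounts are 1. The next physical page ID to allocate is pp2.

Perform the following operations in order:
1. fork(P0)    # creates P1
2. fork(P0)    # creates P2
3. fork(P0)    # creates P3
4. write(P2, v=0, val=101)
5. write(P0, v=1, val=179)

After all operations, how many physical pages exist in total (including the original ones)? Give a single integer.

Answer: 4

Derivation:
Op 1: fork(P0) -> P1. 2 ppages; refcounts: pp0:2 pp1:2
Op 2: fork(P0) -> P2. 2 ppages; refcounts: pp0:3 pp1:3
Op 3: fork(P0) -> P3. 2 ppages; refcounts: pp0:4 pp1:4
Op 4: write(P2, v0, 101). refcount(pp0)=4>1 -> COPY to pp2. 3 ppages; refcounts: pp0:3 pp1:4 pp2:1
Op 5: write(P0, v1, 179). refcount(pp1)=4>1 -> COPY to pp3. 4 ppages; refcounts: pp0:3 pp1:3 pp2:1 pp3:1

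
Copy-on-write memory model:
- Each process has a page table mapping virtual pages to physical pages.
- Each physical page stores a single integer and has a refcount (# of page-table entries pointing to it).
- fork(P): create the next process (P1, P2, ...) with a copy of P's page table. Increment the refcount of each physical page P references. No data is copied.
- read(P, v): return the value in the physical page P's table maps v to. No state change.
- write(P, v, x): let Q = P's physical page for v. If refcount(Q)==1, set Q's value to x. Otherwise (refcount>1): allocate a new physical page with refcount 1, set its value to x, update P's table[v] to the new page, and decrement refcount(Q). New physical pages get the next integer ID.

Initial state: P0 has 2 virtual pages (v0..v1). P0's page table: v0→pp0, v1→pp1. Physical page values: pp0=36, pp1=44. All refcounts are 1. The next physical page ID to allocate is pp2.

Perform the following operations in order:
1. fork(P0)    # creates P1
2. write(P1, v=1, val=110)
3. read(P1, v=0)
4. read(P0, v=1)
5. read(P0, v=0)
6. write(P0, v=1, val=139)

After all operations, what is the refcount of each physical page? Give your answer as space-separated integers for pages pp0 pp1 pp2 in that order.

Op 1: fork(P0) -> P1. 2 ppages; refcounts: pp0:2 pp1:2
Op 2: write(P1, v1, 110). refcount(pp1)=2>1 -> COPY to pp2. 3 ppages; refcounts: pp0:2 pp1:1 pp2:1
Op 3: read(P1, v0) -> 36. No state change.
Op 4: read(P0, v1) -> 44. No state change.
Op 5: read(P0, v0) -> 36. No state change.
Op 6: write(P0, v1, 139). refcount(pp1)=1 -> write in place. 3 ppages; refcounts: pp0:2 pp1:1 pp2:1

Answer: 2 1 1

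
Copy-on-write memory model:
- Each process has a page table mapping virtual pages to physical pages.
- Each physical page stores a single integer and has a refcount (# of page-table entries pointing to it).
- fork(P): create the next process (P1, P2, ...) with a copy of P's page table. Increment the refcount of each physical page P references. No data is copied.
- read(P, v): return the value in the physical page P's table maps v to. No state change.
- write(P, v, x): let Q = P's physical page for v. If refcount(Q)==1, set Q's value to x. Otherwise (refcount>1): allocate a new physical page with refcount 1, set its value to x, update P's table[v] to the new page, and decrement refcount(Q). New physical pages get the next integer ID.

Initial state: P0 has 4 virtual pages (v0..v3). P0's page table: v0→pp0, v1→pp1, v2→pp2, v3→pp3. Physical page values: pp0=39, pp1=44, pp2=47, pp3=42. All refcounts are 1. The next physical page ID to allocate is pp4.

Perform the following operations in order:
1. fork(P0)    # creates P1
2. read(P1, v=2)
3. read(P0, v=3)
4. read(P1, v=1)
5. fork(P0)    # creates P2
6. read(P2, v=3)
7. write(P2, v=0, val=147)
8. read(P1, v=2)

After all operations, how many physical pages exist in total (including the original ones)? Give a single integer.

Op 1: fork(P0) -> P1. 4 ppages; refcounts: pp0:2 pp1:2 pp2:2 pp3:2
Op 2: read(P1, v2) -> 47. No state change.
Op 3: read(P0, v3) -> 42. No state change.
Op 4: read(P1, v1) -> 44. No state change.
Op 5: fork(P0) -> P2. 4 ppages; refcounts: pp0:3 pp1:3 pp2:3 pp3:3
Op 6: read(P2, v3) -> 42. No state change.
Op 7: write(P2, v0, 147). refcount(pp0)=3>1 -> COPY to pp4. 5 ppages; refcounts: pp0:2 pp1:3 pp2:3 pp3:3 pp4:1
Op 8: read(P1, v2) -> 47. No state change.

Answer: 5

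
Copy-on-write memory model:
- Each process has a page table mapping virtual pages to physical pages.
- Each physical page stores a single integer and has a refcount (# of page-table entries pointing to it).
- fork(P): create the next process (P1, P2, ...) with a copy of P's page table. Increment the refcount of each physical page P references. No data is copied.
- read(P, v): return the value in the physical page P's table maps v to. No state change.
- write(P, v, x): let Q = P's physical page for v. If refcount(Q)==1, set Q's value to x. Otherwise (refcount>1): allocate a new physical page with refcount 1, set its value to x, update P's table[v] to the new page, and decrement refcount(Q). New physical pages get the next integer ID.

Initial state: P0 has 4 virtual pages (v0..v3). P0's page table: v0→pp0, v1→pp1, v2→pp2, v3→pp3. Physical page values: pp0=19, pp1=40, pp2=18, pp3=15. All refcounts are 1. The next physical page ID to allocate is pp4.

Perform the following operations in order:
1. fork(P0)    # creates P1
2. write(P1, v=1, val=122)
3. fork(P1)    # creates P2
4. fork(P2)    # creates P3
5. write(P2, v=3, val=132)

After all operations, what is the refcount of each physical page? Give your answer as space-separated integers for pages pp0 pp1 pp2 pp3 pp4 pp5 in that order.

Op 1: fork(P0) -> P1. 4 ppages; refcounts: pp0:2 pp1:2 pp2:2 pp3:2
Op 2: write(P1, v1, 122). refcount(pp1)=2>1 -> COPY to pp4. 5 ppages; refcounts: pp0:2 pp1:1 pp2:2 pp3:2 pp4:1
Op 3: fork(P1) -> P2. 5 ppages; refcounts: pp0:3 pp1:1 pp2:3 pp3:3 pp4:2
Op 4: fork(P2) -> P3. 5 ppages; refcounts: pp0:4 pp1:1 pp2:4 pp3:4 pp4:3
Op 5: write(P2, v3, 132). refcount(pp3)=4>1 -> COPY to pp5. 6 ppages; refcounts: pp0:4 pp1:1 pp2:4 pp3:3 pp4:3 pp5:1

Answer: 4 1 4 3 3 1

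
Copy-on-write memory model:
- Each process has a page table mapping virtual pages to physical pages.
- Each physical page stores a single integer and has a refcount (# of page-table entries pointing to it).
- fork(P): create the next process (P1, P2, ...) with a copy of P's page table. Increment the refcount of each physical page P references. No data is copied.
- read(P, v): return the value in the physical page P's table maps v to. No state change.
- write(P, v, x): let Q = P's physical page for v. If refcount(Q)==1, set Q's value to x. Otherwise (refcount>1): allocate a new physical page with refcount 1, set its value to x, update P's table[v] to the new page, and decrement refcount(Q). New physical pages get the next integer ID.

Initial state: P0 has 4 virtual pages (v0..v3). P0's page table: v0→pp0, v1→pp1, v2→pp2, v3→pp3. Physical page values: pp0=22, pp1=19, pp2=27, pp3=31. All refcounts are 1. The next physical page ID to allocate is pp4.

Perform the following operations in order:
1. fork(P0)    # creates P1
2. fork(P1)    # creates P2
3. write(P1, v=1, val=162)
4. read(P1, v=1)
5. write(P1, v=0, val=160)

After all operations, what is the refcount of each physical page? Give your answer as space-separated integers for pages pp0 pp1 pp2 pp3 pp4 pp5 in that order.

Op 1: fork(P0) -> P1. 4 ppages; refcounts: pp0:2 pp1:2 pp2:2 pp3:2
Op 2: fork(P1) -> P2. 4 ppages; refcounts: pp0:3 pp1:3 pp2:3 pp3:3
Op 3: write(P1, v1, 162). refcount(pp1)=3>1 -> COPY to pp4. 5 ppages; refcounts: pp0:3 pp1:2 pp2:3 pp3:3 pp4:1
Op 4: read(P1, v1) -> 162. No state change.
Op 5: write(P1, v0, 160). refcount(pp0)=3>1 -> COPY to pp5. 6 ppages; refcounts: pp0:2 pp1:2 pp2:3 pp3:3 pp4:1 pp5:1

Answer: 2 2 3 3 1 1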